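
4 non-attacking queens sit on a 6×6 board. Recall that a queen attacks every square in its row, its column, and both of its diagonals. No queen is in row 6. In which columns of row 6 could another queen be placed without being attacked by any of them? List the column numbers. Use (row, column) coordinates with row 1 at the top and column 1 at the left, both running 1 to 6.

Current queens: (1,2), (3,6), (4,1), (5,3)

columns 5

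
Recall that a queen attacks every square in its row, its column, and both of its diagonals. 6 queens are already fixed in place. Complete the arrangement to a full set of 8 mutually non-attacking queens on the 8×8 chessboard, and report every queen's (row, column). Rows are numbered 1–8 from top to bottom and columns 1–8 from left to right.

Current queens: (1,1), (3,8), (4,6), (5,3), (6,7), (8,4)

(1,1) (2,5) (3,8) (4,6) (5,3) (6,7) (7,2) (8,4)

Row 2: attacked by (1,1)→{1,2}; (3,8)→{7,8}; (4,6)→{4,6,8}; (5,3)→{3,6}; (6,7)→{3,7}; (8,4)→{4}. Safe: 5. Place at column 5.
Row 7: attacked by (1,1)→{1,7}; (2,5)→{5}; (3,8)→{4,8}; (4,6)→{3,6}; (5,3)→{1,3,5}; (6,7)→{6,7,8}; (8,4)→{3,4,5}. Safe: 2. Place at column 2.
Columns [1, 5, 8, 6, 3, 7, 2, 4], r−c [0, -3, -5, -2, 2, -1, 5, 4], r+c [2, 7, 11, 10, 8, 13, 9, 12] are all distinct, so no two queens attack.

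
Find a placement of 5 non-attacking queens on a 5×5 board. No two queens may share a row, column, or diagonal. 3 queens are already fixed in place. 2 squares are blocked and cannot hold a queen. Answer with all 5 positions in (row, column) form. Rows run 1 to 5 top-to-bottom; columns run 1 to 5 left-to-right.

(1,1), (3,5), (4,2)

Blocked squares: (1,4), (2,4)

(1,1) (2,3) (3,5) (4,2) (5,4)

Row 2: attacked by (1,1)→{1,2}; (3,5)→{4,5}; (4,2)→{2,4}. Blocked: 4. Safe: 3. Place at column 3.
Row 5: attacked by (1,1)→{1,5}; (2,3)→{3}; (3,5)→{3,5}; (4,2)→{1,2,3}. Safe: 4. Place at column 4.
Columns [1, 3, 5, 2, 4], r−c [0, -1, -2, 2, 1], r+c [2, 5, 8, 6, 9] are all distinct, so no two queens attack.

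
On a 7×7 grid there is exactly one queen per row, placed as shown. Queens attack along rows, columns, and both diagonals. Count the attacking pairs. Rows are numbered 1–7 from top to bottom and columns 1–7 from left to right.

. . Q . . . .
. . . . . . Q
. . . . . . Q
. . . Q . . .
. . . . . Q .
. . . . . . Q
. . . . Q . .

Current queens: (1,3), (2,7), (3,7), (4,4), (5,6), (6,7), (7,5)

4

Same column: (2,7)–(3,7) (column 7); (2,7)–(6,7) (column 7); (3,7)–(6,7) (column 7).
Same diagonal: (5,6)–(6,7) (|5−6| = |6−7| = 1).
Total attacking pairs: 4.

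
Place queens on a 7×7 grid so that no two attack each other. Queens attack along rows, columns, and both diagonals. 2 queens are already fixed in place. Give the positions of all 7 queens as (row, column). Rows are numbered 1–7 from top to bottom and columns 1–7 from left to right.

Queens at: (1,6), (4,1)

(1,6) (2,2) (3,5) (4,1) (5,4) (6,7) (7,3)

Row 2: attacked by (1,6)→{5,6,7}; (4,1)→{1,3}. Safe: 2, 4. Place at column 2.
Row 3: attacked by (1,6)→{4,6}; (2,2)→{1,2,3}; (4,1)→{1,2}. Safe: 5, 7. Place at column 5.
Row 5: attacked by (1,6)→{2,6}; (2,2)→{2,5}; (3,5)→{3,5,7}; (4,1)→{1,2}. Safe: 4. Place at column 4.
Row 6: attacked by (1,6)→{1,6}; (2,2)→{2,6}; (3,5)→{2,5}; (4,1)→{1,3}; (5,4)→{3,4,5}. Safe: 7. Place at column 7.
Row 7: attacked by (1,6)→{6}; (2,2)→{2,7}; (3,5)→{1,5}; (4,1)→{1,4}; (5,4)→{2,4,6}; (6,7)→{6,7}. Safe: 3. Place at column 3.
Columns [6, 2, 5, 1, 4, 7, 3], r−c [-5, 0, -2, 3, 1, -1, 4], r+c [7, 4, 8, 5, 9, 13, 10] are all distinct, so no two queens attack.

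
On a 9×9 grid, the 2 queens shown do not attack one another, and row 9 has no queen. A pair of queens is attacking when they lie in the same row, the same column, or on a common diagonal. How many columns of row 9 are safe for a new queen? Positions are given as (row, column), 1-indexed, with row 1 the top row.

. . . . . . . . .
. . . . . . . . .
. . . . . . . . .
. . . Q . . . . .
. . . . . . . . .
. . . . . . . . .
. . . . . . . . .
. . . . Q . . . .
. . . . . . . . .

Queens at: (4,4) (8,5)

5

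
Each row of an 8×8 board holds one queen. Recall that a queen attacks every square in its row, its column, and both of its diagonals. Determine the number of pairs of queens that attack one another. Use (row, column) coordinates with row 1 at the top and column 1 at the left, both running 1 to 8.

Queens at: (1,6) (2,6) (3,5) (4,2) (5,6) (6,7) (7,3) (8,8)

5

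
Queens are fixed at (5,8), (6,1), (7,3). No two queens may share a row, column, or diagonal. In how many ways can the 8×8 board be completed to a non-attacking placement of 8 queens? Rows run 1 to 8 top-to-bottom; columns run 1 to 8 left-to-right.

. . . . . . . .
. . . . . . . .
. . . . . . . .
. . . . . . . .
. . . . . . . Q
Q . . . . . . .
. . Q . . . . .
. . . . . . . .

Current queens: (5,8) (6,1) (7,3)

2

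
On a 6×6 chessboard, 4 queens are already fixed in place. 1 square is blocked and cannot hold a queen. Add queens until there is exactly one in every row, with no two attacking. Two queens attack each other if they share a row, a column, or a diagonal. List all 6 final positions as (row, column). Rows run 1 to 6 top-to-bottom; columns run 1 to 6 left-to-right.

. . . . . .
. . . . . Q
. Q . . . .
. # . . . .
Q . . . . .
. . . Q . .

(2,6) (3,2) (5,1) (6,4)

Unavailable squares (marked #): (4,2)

(1,3) (2,6) (3,2) (4,5) (5,1) (6,4)

Row 1: attacked by (2,6)→{5,6}; (3,2)→{2,4}; (5,1)→{1,5}; (6,4)→{4}. Safe: 3. Place at column 3.
Row 4: attacked by (1,3)→{3,6}; (2,6)→{4,6}; (3,2)→{1,2,3}; (5,1)→{1,2}; (6,4)→{2,4,6}. Blocked: 2. Safe: 5. Place at column 5.
Columns [3, 6, 2, 5, 1, 4], r−c [-2, -4, 1, -1, 4, 2], r+c [4, 8, 5, 9, 6, 10] are all distinct, so no two queens attack.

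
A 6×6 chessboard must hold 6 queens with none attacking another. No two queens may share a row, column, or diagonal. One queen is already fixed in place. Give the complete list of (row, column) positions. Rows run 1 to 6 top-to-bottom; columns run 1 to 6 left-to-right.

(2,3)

Row 1: attacked by (2,3)→{2,3,4}. Safe: 1, 5, 6. Place at column 5.
Row 3: attacked by (1,5)→{3,5}; (2,3)→{2,3,4}. Safe: 1, 6. Place at column 1.
Row 4: attacked by (1,5)→{2,5}; (2,3)→{1,3,5}; (3,1)→{1,2}. Safe: 4, 6. Place at column 6.
Row 5: attacked by (1,5)→{1,5}; (2,3)→{3,6}; (3,1)→{1,3}; (4,6)→{5,6}. Safe: 2, 4. Place at column 4.
Row 6: attacked by (1,5)→{5}; (2,3)→{3}; (3,1)→{1,4}; (4,6)→{4,6}; (5,4)→{3,4,5}. Safe: 2. Place at column 2.
Columns [5, 3, 1, 6, 4, 2], r−c [-4, -1, 2, -2, 1, 4], r+c [6, 5, 4, 10, 9, 8] are all distinct, so no two queens attack.

(1,5) (2,3) (3,1) (4,6) (5,4) (6,2)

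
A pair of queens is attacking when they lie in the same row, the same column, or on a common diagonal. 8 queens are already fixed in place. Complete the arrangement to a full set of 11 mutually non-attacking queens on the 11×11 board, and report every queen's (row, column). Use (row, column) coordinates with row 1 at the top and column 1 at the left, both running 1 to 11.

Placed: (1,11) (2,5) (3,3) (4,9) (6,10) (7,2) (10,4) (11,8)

(1,11) (2,5) (3,3) (4,9) (5,6) (6,10) (7,2) (8,7) (9,1) (10,4) (11,8)

Row 5: attacked by (1,11)→{7,11}; (2,5)→{2,5,8}; (3,3)→{1,3,5}; (4,9)→{8,9,10}; (6,10)→{9,10,11}; (7,2)→{2,4}; (10,4)→{4,9}; (11,8)→{2,8}. Safe: 6. Place at column 6.
Row 8: attacked by (1,11)→{4,11}; (2,5)→{5,11}; (3,3)→{3,8}; (4,9)→{5,9}; (5,6)→{3,6,9}; (6,10)→{8,10}; (7,2)→{1,2,3}; (10,4)→{2,4,6}; (11,8)→{5,8,11}. Safe: 7. Place at column 7.
Row 9: attacked by (1,11)→{3,11}; (2,5)→{5}; (3,3)→{3,9}; (4,9)→{4,9}; (5,6)→{2,6,10}; (6,10)→{7,10}; (7,2)→{2,4}; (8,7)→{6,7,8}; (10,4)→{3,4,5}; (11,8)→{6,8,10}. Safe: 1. Place at column 1.
Columns [11, 5, 3, 9, 6, 10, 2, 7, 1, 4, 8], r−c [-10, -3, 0, -5, -1, -4, 5, 1, 8, 6, 3], r+c [12, 7, 6, 13, 11, 16, 9, 15, 10, 14, 19] are all distinct, so no two queens attack.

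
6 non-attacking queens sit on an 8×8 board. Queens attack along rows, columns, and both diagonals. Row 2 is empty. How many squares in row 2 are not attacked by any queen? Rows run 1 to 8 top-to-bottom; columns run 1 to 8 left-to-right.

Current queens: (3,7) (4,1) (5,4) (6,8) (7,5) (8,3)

1

(3,7) attacks row 2 at column 7 and diagonals 6, 8.
(4,1) attacks row 2 at column 1 and diagonals 3.
(5,4) attacks row 2 at column 4 and diagonals 1, 7.
(6,8) attacks row 2 at column 8 and diagonals 4.
(7,5) attacks row 2 at column 5.
(8,3) attacks row 2 at column 3.
Attacked columns: {1, 3, 4, 5, 6, 7, 8}. Safe: {2}.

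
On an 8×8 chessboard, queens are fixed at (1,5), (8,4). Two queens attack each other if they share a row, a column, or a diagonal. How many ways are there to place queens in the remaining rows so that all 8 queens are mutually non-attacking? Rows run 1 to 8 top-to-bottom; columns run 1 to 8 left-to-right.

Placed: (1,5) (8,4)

Branch on row 2: col 1 → 1; col 2 → 0; col 3 → 1; col 7 → 1; col 8 → 0.
Sum: 1 + 0 + 1 + 1 + 0 = 3.

3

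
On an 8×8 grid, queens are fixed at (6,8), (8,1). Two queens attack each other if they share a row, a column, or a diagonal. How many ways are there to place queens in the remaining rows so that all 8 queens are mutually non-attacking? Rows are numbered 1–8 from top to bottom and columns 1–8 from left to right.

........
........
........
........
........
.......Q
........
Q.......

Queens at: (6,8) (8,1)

2

Branch on row 1: col 2 → 0; col 4 → 1; col 5 → 1; col 6 → 0; col 7 → 0.
Sum: 0 + 1 + 1 + 0 + 0 = 2.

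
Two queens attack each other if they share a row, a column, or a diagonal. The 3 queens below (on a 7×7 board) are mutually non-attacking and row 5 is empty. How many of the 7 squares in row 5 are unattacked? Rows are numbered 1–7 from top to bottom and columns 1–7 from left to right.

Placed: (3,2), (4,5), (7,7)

2

(3,2) attacks row 5 at column 2 and diagonals 4.
(4,5) attacks row 5 at column 5 and diagonals 4, 6.
(7,7) attacks row 5 at column 7 and diagonals 5.
Attacked columns: {2, 4, 5, 6, 7}. Safe: {1, 3}.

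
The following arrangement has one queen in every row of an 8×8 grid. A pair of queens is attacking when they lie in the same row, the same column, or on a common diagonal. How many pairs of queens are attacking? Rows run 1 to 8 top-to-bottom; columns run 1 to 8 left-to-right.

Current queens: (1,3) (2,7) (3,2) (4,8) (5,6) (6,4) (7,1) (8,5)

0

All columns are distinct and no two queens satisfy |Δrow| = |Δcol|, so no pair attacks.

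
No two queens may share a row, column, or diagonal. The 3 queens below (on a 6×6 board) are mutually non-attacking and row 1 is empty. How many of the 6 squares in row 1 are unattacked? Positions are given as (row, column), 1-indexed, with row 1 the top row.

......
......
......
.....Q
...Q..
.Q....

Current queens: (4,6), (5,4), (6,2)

2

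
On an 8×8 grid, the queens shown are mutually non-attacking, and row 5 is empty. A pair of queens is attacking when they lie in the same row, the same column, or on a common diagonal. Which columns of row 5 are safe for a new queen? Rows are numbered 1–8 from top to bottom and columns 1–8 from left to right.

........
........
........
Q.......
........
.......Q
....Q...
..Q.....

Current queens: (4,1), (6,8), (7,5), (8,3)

columns 4

(4,1) attacks row 5 at column 1 and diagonals 2.
(6,8) attacks row 5 at column 8 and diagonals 7.
(7,5) attacks row 5 at column 5 and diagonals 3, 7.
(8,3) attacks row 5 at column 3 and diagonals 6.
Attacked columns: {1, 2, 3, 5, 6, 7, 8}. Safe: {4}.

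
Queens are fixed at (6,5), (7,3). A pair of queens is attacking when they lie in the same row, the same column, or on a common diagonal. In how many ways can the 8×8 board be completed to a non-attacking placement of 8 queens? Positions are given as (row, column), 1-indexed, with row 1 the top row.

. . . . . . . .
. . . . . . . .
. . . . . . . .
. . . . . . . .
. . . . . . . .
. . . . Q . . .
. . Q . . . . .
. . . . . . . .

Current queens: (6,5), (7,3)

2

Branch on row 1: col 1 → 0; col 2 → 0; col 4 → 0; col 6 → 0; col 7 → 1; col 8 → 1.
Sum: 0 + 0 + 0 + 0 + 1 + 1 = 2.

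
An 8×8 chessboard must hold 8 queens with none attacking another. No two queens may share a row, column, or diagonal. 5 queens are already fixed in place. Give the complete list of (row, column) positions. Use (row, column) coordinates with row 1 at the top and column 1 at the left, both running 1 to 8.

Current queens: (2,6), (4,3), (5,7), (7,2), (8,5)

Row 1: attacked by (2,6)→{5,6,7}; (4,3)→{3,6}; (5,7)→{3,7}; (7,2)→{2,8}; (8,5)→{5}. Safe: 1, 4. Place at column 1.
Row 3: attacked by (1,1)→{1,3}; (2,6)→{5,6,7}; (4,3)→{2,3,4}; (5,7)→{5,7}; (7,2)→{2,6}; (8,5)→{5}. Safe: 8. Place at column 8.
Row 6: attacked by (1,1)→{1,6}; (2,6)→{2,6}; (3,8)→{5,8}; (4,3)→{1,3,5}; (5,7)→{6,7,8}; (7,2)→{1,2,3}; (8,5)→{3,5,7}. Safe: 4. Place at column 4.
Columns [1, 6, 8, 3, 7, 4, 2, 5], r−c [0, -4, -5, 1, -2, 2, 5, 3], r+c [2, 8, 11, 7, 12, 10, 9, 13] are all distinct, so no two queens attack.

(1,1) (2,6) (3,8) (4,3) (5,7) (6,4) (7,2) (8,5)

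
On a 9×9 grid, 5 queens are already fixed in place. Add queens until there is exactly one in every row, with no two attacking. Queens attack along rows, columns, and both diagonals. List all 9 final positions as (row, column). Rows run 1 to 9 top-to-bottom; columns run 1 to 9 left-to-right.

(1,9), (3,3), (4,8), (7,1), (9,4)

Row 2: attacked by (1,9)→{8,9}; (3,3)→{2,3,4}; (4,8)→{6,8}; (7,1)→{1,6}; (9,4)→{4}. Safe: 5, 7. Place at column 7.
Row 5: attacked by (1,9)→{5,9}; (2,7)→{4,7}; (3,3)→{1,3,5}; (4,8)→{7,8,9}; (7,1)→{1,3}; (9,4)→{4,8}. Safe: 2, 6. Place at column 2.
Row 6: attacked by (1,9)→{4,9}; (2,7)→{3,7}; (3,3)→{3,6}; (4,8)→{6,8}; (5,2)→{1,2,3}; (7,1)→{1,2}; (9,4)→{1,4,7}. Safe: 5. Place at column 5.
Row 8: attacked by (1,9)→{2,9}; (2,7)→{1,7}; (3,3)→{3,8}; (4,8)→{4,8}; (5,2)→{2,5}; (6,5)→{3,5,7}; (7,1)→{1,2}; (9,4)→{3,4,5}. Safe: 6. Place at column 6.
Columns [9, 7, 3, 8, 2, 5, 1, 6, 4], r−c [-8, -5, 0, -4, 3, 1, 6, 2, 5], r+c [10, 9, 6, 12, 7, 11, 8, 14, 13] are all distinct, so no two queens attack.

(1,9) (2,7) (3,3) (4,8) (5,2) (6,5) (7,1) (8,6) (9,4)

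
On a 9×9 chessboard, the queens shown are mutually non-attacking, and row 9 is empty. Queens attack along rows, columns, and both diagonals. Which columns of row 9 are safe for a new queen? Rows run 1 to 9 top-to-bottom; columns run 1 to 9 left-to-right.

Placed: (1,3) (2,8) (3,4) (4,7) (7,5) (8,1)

columns 6, 9

(1,3) attacks row 9 at column 3.
(2,8) attacks row 9 at column 8 and diagonals 1.
(3,4) attacks row 9 at column 4.
(4,7) attacks row 9 at column 7 and diagonals 2.
(7,5) attacks row 9 at column 5 and diagonals 3, 7.
(8,1) attacks row 9 at column 1 and diagonals 2.
Attacked columns: {1, 2, 3, 4, 5, 7, 8}. Safe: {6, 9}.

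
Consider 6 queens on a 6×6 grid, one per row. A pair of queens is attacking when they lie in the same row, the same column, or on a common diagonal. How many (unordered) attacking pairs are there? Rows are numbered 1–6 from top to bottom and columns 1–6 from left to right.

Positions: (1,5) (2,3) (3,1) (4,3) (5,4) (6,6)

Same column: (2,3)–(4,3) (column 3).
Same diagonal: (4,3)–(5,4) (|4−5| = |3−4| = 1).
Total attacking pairs: 2.

2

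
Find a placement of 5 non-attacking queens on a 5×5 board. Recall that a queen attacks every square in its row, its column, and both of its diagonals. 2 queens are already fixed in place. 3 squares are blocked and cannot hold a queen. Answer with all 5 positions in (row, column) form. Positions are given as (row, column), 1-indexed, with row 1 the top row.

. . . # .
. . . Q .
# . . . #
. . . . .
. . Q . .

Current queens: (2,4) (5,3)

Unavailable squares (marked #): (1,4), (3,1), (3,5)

Row 1: attacked by (2,4)→{3,4,5}; (5,3)→{3}. Blocked: 4. Safe: 1, 2. Place at column 1.
Row 3: attacked by (1,1)→{1,3}; (2,4)→{3,4,5}; (5,3)→{1,3,5}. Blocked: 1,5. Safe: 2. Place at column 2.
Row 4: attacked by (1,1)→{1,4}; (2,4)→{2,4}; (3,2)→{1,2,3}; (5,3)→{2,3,4}. Safe: 5. Place at column 5.
Columns [1, 4, 2, 5, 3], r−c [0, -2, 1, -1, 2], r+c [2, 6, 5, 9, 8] are all distinct, so no two queens attack.

(1,1) (2,4) (3,2) (4,5) (5,3)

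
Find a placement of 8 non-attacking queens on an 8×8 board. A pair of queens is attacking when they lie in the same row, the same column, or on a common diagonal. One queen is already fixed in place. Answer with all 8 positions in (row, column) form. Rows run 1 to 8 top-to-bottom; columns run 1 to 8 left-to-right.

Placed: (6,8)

(1,7) (2,5) (3,3) (4,1) (5,6) (6,8) (7,2) (8,4)

Row 1: attacked by (6,8)→{3,8}. Safe: 1, 2, 4, 5, 6, 7. Place at column 7.
Row 2: attacked by (1,7)→{6,7,8}; (6,8)→{4,8}. Safe: 1, 2, 3, 5. Place at column 5.
Row 3: attacked by (1,7)→{5,7}; (2,5)→{4,5,6}; (6,8)→{5,8}. Safe: 1, 2, 3. Place at column 3.
Row 4: attacked by (1,7)→{4,7}; (2,5)→{3,5,7}; (3,3)→{2,3,4}; (6,8)→{6,8}. Safe: 1. Place at column 1.
Row 5: attacked by (1,7)→{3,7}; (2,5)→{2,5,8}; (3,3)→{1,3,5}; (4,1)→{1,2}; (6,8)→{7,8}. Safe: 4, 6. Place at column 6.
Row 7: attacked by (1,7)→{1,7}; (2,5)→{5}; (3,3)→{3,7}; (4,1)→{1,4}; (5,6)→{4,6,8}; (6,8)→{7,8}. Safe: 2. Place at column 2.
Row 8: attacked by (1,7)→{7}; (2,5)→{5}; (3,3)→{3,8}; (4,1)→{1,5}; (5,6)→{3,6}; (6,8)→{6,8}; (7,2)→{1,2,3}. Safe: 4. Place at column 4.
Columns [7, 5, 3, 1, 6, 8, 2, 4], r−c [-6, -3, 0, 3, -1, -2, 5, 4], r+c [8, 7, 6, 5, 11, 14, 9, 12] are all distinct, so no two queens attack.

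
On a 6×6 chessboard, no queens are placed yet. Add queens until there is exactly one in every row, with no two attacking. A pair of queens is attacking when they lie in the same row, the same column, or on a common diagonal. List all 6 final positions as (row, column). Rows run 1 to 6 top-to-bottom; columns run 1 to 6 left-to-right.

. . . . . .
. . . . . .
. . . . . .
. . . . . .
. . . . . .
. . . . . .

Row 1: Safe: 1, 2, 3, 4, 5, 6. Place at column 4.
Row 2: attacked by (1,4)→{3,4,5}. Safe: 1, 2, 6. Place at column 1.
Row 3: attacked by (1,4)→{2,4,6}; (2,1)→{1,2}. Safe: 3, 5. Place at column 5.
Row 4: attacked by (1,4)→{1,4}; (2,1)→{1,3}; (3,5)→{4,5,6}. Safe: 2. Place at column 2.
Row 5: attacked by (1,4)→{4}; (2,1)→{1,4}; (3,5)→{3,5}; (4,2)→{1,2,3}. Safe: 6. Place at column 6.
Row 6: attacked by (1,4)→{4}; (2,1)→{1,5}; (3,5)→{2,5}; (4,2)→{2,4}; (5,6)→{5,6}. Safe: 3. Place at column 3.
Columns [4, 1, 5, 2, 6, 3], r−c [-3, 1, -2, 2, -1, 3], r+c [5, 3, 8, 6, 11, 9] are all distinct, so no two queens attack.

(1,4) (2,1) (3,5) (4,2) (5,6) (6,3)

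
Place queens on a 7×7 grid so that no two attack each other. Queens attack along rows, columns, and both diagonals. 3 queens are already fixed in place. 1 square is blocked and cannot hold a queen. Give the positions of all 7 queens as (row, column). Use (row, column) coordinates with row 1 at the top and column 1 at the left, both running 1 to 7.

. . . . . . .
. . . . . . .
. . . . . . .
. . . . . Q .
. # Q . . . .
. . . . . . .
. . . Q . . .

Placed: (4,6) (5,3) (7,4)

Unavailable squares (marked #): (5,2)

(1,5) (2,7) (3,2) (4,6) (5,3) (6,1) (7,4)

Row 1: attacked by (4,6)→{3,6}; (5,3)→{3,7}; (7,4)→{4}. Safe: 1, 2, 5. Place at column 5.
Row 2: attacked by (1,5)→{4,5,6}; (4,6)→{4,6}; (5,3)→{3,6}; (7,4)→{4}. Safe: 1, 2, 7. Place at column 7.
Row 3: attacked by (1,5)→{3,5,7}; (2,7)→{6,7}; (4,6)→{5,6,7}; (5,3)→{1,3,5}; (7,4)→{4}. Safe: 2. Place at column 2.
Row 6: attacked by (1,5)→{5}; (2,7)→{3,7}; (3,2)→{2,5}; (4,6)→{4,6}; (5,3)→{2,3,4}; (7,4)→{3,4,5}. Safe: 1. Place at column 1.
Columns [5, 7, 2, 6, 3, 1, 4], r−c [-4, -5, 1, -2, 2, 5, 3], r+c [6, 9, 5, 10, 8, 7, 11] are all distinct, so no two queens attack.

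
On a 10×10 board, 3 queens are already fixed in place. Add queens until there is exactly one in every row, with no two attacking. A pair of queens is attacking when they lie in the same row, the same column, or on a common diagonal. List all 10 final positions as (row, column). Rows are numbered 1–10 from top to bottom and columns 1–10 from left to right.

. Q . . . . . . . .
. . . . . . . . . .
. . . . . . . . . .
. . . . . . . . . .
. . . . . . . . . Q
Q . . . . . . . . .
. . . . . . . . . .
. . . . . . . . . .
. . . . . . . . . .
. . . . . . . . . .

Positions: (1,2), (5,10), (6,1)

(1,2) (2,6) (3,3) (4,7) (5,10) (6,1) (7,9) (8,5) (9,8) (10,4)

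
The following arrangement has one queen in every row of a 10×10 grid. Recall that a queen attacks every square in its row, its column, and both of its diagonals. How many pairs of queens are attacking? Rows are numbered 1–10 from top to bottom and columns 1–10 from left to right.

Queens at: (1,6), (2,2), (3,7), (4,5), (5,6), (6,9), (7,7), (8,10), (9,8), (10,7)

Same column: (1,6)–(5,6) (column 6); (3,7)–(7,7) (column 7); (3,7)–(10,7) (column 7); (7,7)–(10,7) (column 7).
Same diagonal: (2,2)–(7,7) (|2−7| = |2−7| = 5); (4,5)–(5,6) (|4−5| = |5−6| = 1); (9,8)–(10,7) (|9−10| = |8−7| = 1).
Total attacking pairs: 7.

7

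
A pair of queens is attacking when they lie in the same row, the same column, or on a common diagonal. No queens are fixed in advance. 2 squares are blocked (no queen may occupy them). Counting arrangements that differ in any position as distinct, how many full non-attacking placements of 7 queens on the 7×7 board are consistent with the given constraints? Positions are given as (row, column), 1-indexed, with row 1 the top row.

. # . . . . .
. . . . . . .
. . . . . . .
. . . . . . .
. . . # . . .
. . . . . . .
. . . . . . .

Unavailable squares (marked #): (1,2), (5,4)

30

Branch on row 1: col 1 → 4; col 3 → 5; col 4 → 6; col 5 → 5; col 6 → 6; col 7 → 4.
Sum: 4 + 5 + 6 + 5 + 6 + 4 = 30.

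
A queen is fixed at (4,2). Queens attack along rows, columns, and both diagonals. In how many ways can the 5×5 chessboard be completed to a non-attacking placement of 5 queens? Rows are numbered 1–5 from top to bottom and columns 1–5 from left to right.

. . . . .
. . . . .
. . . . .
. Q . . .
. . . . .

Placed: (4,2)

Branch on row 1: col 1 → 1; col 3 → 1; col 4 → 0.
Sum: 1 + 1 + 0 = 2.

2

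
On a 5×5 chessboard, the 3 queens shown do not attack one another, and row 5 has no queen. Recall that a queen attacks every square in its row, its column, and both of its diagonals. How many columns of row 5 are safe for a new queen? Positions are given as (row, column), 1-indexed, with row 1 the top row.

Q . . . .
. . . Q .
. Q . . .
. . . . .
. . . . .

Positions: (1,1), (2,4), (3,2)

(1,1) attacks row 5 at column 1 and diagonals 5.
(2,4) attacks row 5 at column 4 and diagonals 1.
(3,2) attacks row 5 at column 2 and diagonals 4.
Attacked columns: {1, 2, 4, 5}. Safe: {3}.

1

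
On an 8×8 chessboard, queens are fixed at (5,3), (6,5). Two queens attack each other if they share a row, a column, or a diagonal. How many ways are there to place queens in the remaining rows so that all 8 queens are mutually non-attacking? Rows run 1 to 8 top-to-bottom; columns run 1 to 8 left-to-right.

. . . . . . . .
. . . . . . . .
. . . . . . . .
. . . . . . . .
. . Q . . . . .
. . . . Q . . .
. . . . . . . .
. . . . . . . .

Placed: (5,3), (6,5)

3

Branch on row 1: col 1 → 0; col 2 → 1; col 4 → 0; col 6 → 2; col 8 → 0.
Sum: 0 + 1 + 0 + 2 + 0 = 3.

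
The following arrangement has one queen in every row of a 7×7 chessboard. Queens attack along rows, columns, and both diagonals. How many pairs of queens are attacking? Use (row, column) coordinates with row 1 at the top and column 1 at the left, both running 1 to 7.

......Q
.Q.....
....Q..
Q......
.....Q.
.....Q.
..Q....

3

Same column: (5,6)–(6,6) (column 6).
Same diagonal: (1,7)–(3,5) (|1−3| = |7−5| = 2); (2,2)–(6,6) (|2−6| = |2−6| = 4).
Total attacking pairs: 3.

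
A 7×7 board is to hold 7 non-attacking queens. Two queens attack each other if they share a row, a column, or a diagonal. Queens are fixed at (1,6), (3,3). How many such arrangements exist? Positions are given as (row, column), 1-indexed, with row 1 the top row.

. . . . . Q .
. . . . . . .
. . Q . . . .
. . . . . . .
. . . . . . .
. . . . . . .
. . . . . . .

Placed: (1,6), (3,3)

1

Branch on row 2: col 1 → 1.
Sum: 1 = 1.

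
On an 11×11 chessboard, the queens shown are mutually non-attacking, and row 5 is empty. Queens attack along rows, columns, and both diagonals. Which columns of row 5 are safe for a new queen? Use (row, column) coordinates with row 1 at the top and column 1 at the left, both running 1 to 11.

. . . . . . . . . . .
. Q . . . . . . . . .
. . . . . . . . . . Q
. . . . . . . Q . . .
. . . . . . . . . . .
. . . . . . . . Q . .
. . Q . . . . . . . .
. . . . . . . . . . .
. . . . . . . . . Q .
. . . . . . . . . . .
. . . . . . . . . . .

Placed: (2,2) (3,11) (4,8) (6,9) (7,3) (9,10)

(2,2) attacks row 5 at column 2 and diagonals 5.
(3,11) attacks row 5 at column 11 and diagonals 9.
(4,8) attacks row 5 at column 8 and diagonals 7, 9.
(6,9) attacks row 5 at column 9 and diagonals 8, 10.
(7,3) attacks row 5 at column 3 and diagonals 1, 5.
(9,10) attacks row 5 at column 10 and diagonals 6.
Attacked columns: {1, 2, 3, 5, 6, 7, 8, 9, 10, 11}. Safe: {4}.

columns 4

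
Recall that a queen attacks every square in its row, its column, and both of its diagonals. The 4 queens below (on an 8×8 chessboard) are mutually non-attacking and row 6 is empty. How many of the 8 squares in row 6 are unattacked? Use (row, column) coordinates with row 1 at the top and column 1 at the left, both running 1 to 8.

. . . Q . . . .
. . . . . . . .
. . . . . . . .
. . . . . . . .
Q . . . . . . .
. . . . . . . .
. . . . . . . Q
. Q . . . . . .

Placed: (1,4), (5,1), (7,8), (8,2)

3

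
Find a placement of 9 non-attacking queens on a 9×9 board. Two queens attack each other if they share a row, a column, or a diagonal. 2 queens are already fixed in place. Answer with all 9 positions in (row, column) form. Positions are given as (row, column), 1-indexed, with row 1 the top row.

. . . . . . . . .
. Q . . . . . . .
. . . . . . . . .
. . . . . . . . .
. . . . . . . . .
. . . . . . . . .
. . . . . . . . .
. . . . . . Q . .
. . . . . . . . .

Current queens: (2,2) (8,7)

(1,5) (2,2) (3,6) (4,9) (5,3) (6,8) (7,4) (8,7) (9,1)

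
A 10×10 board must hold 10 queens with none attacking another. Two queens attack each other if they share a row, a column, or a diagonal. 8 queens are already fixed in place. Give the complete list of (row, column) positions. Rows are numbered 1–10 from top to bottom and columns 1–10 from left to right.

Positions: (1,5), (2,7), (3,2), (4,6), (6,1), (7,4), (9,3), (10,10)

Row 5: attacked by (1,5)→{1,5,9}; (2,7)→{4,7,10}; (3,2)→{2,4}; (4,6)→{5,6,7}; (6,1)→{1,2}; (7,4)→{2,4,6}; (9,3)→{3,7}; (10,10)→{5,10}. Safe: 8. Place at column 8.
Row 8: attacked by (1,5)→{5}; (2,7)→{1,7}; (3,2)→{2,7}; (4,6)→{2,6,10}; (5,8)→{5,8}; (6,1)→{1,3}; (7,4)→{3,4,5}; (9,3)→{2,3,4}; (10,10)→{8,10}. Safe: 9. Place at column 9.
Columns [5, 7, 2, 6, 8, 1, 4, 9, 3, 10], r−c [-4, -5, 1, -2, -3, 5, 3, -1, 6, 0], r+c [6, 9, 5, 10, 13, 7, 11, 17, 12, 20] are all distinct, so no two queens attack.

(1,5) (2,7) (3,2) (4,6) (5,8) (6,1) (7,4) (8,9) (9,3) (10,10)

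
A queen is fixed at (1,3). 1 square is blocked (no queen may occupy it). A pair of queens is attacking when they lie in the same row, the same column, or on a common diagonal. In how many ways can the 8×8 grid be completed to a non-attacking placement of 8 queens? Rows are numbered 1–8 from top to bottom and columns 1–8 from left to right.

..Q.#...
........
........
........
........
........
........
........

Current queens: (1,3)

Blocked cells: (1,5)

16

Branch on row 2: col 1 → 1; col 5 → 4; col 6 → 8; col 7 → 2; col 8 → 1.
Sum: 1 + 4 + 8 + 2 + 1 = 16.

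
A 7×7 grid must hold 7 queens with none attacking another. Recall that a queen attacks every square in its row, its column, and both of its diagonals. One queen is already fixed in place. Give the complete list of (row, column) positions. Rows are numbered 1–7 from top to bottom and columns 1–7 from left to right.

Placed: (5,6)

(1,3) (2,7) (3,2) (4,4) (5,6) (6,1) (7,5)

Row 1: attacked by (5,6)→{2,6}. Safe: 1, 3, 4, 5, 7. Place at column 3.
Row 2: attacked by (1,3)→{2,3,4}; (5,6)→{3,6}. Safe: 1, 5, 7. Place at column 7.
Row 3: attacked by (1,3)→{1,3,5}; (2,7)→{6,7}; (5,6)→{4,6}. Safe: 2. Place at column 2.
Row 4: attacked by (1,3)→{3,6}; (2,7)→{5,7}; (3,2)→{1,2,3}; (5,6)→{5,6,7}. Safe: 4. Place at column 4.
Row 6: attacked by (1,3)→{3}; (2,7)→{3,7}; (3,2)→{2,5}; (4,4)→{2,4,6}; (5,6)→{5,6,7}. Safe: 1. Place at column 1.
Row 7: attacked by (1,3)→{3}; (2,7)→{2,7}; (3,2)→{2,6}; (4,4)→{1,4,7}; (5,6)→{4,6}; (6,1)→{1,2}. Safe: 5. Place at column 5.
Columns [3, 7, 2, 4, 6, 1, 5], r−c [-2, -5, 1, 0, -1, 5, 2], r+c [4, 9, 5, 8, 11, 7, 12] are all distinct, so no two queens attack.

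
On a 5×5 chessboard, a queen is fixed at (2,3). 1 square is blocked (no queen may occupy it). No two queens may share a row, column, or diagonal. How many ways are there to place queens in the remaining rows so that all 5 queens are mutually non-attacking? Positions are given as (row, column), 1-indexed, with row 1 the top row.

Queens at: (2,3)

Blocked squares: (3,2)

Branch on row 1: col 1 → 1; col 5 → 1.
Sum: 1 + 1 = 2.

2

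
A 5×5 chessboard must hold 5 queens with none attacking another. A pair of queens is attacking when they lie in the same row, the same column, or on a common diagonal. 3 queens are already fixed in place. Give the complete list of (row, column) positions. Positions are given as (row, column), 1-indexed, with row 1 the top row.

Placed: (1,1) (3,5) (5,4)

Row 2: attacked by (1,1)→{1,2}; (3,5)→{4,5}; (5,4)→{1,4}. Safe: 3. Place at column 3.
Row 4: attacked by (1,1)→{1,4}; (2,3)→{1,3,5}; (3,5)→{4,5}; (5,4)→{3,4,5}. Safe: 2. Place at column 2.
Columns [1, 3, 5, 2, 4], r−c [0, -1, -2, 2, 1], r+c [2, 5, 8, 6, 9] are all distinct, so no two queens attack.

(1,1) (2,3) (3,5) (4,2) (5,4)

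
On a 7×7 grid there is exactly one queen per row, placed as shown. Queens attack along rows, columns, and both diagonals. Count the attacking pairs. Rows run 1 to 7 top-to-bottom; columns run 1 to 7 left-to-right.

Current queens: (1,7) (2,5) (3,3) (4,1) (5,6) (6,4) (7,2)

0

All columns are distinct and no two queens satisfy |Δrow| = |Δcol|, so no pair attacks.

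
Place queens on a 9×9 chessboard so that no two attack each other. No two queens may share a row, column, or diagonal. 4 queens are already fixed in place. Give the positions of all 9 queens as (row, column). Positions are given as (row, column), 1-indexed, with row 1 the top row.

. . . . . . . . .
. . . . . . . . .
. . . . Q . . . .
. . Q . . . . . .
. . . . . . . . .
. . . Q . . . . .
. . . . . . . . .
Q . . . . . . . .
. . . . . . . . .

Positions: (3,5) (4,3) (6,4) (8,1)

Row 1: attacked by (3,5)→{3,5,7}; (4,3)→{3,6}; (6,4)→{4,9}; (8,1)→{1,8}. Safe: 2. Place at column 2.
Row 2: attacked by (1,2)→{1,2,3}; (3,5)→{4,5,6}; (4,3)→{1,3,5}; (6,4)→{4,8}; (8,1)→{1,7}. Safe: 9. Place at column 9.
Row 5: attacked by (1,2)→{2,6}; (2,9)→{6,9}; (3,5)→{3,5,7}; (4,3)→{2,3,4}; (6,4)→{3,4,5}; (8,1)→{1,4}. Safe: 8. Place at column 8.
Row 7: attacked by (1,2)→{2,8}; (2,9)→{4,9}; (3,5)→{1,5,9}; (4,3)→{3,6}; (5,8)→{6,8}; (6,4)→{3,4,5}; (8,1)→{1,2}. Safe: 7. Place at column 7.
Row 9: attacked by (1,2)→{2}; (2,9)→{2,9}; (3,5)→{5}; (4,3)→{3,8}; (5,8)→{4,8}; (6,4)→{1,4,7}; (7,7)→{5,7,9}; (8,1)→{1,2}. Safe: 6. Place at column 6.
Columns [2, 9, 5, 3, 8, 4, 7, 1, 6], r−c [-1, -7, -2, 1, -3, 2, 0, 7, 3], r+c [3, 11, 8, 7, 13, 10, 14, 9, 15] are all distinct, so no two queens attack.

(1,2) (2,9) (3,5) (4,3) (5,8) (6,4) (7,7) (8,1) (9,6)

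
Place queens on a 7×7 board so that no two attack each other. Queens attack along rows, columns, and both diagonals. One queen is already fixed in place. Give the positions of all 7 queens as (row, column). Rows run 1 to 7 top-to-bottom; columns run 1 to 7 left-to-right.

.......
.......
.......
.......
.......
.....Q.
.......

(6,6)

Row 1: attacked by (6,6)→{1,6}. Safe: 2, 3, 4, 5, 7. Place at column 2.
Row 2: attacked by (1,2)→{1,2,3}; (6,6)→{2,6}. Safe: 4, 5, 7. Place at column 7.
Row 3: attacked by (1,2)→{2,4}; (2,7)→{6,7}; (6,6)→{3,6}. Safe: 1, 5. Place at column 5.
Row 4: attacked by (1,2)→{2,5}; (2,7)→{5,7}; (3,5)→{4,5,6}; (6,6)→{4,6}. Safe: 1, 3. Place at column 3.
Row 5: attacked by (1,2)→{2,6}; (2,7)→{4,7}; (3,5)→{3,5,7}; (4,3)→{2,3,4}; (6,6)→{5,6,7}. Safe: 1. Place at column 1.
Row 7: attacked by (1,2)→{2}; (2,7)→{2,7}; (3,5)→{1,5}; (4,3)→{3,6}; (5,1)→{1,3}; (6,6)→{5,6,7}. Safe: 4. Place at column 4.
Columns [2, 7, 5, 3, 1, 6, 4], r−c [-1, -5, -2, 1, 4, 0, 3], r+c [3, 9, 8, 7, 6, 12, 11] are all distinct, so no two queens attack.

(1,2) (2,7) (3,5) (4,3) (5,1) (6,6) (7,4)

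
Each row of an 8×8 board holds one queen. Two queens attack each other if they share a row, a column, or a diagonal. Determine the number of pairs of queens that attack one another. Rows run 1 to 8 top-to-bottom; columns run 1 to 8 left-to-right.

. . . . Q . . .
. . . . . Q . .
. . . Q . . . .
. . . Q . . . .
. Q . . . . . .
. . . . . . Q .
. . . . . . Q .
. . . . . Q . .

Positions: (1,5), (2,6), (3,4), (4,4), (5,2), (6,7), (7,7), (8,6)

Same column: (2,6)–(8,6) (column 6); (3,4)–(4,4) (column 4); (6,7)–(7,7) (column 7).
Same diagonal: (1,5)–(2,6) (|1−2| = |5−6| = 1); (2,6)–(4,4) (|2−4| = |6−4| = 2); (3,4)–(5,2) (|3−5| = |4−2| = 2); (3,4)–(6,7) (|3−6| = |4−7| = 3); (4,4)–(7,7) (|4−7| = |4−7| = 3); (7,7)–(8,6) (|7−8| = |7−6| = 1).
Total attacking pairs: 9.

9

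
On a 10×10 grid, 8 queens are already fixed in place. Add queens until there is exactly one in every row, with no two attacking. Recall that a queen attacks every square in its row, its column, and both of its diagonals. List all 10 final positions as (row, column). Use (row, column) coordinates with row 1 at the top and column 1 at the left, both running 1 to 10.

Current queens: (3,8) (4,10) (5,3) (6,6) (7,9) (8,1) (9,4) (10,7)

Row 1: attacked by (3,8)→{6,8,10}; (4,10)→{7,10}; (5,3)→{3,7}; (6,6)→{1,6}; (7,9)→{3,9}; (8,1)→{1,8}; (9,4)→{4}; (10,7)→{7}. Safe: 2, 5. Place at column 2.
Row 2: attacked by (1,2)→{1,2,3}; (3,8)→{7,8,9}; (4,10)→{8,10}; (5,3)→{3,6}; (6,6)→{2,6,10}; (7,9)→{4,9}; (8,1)→{1,7}; (9,4)→{4}; (10,7)→{7}. Safe: 5. Place at column 5.
Columns [2, 5, 8, 10, 3, 6, 9, 1, 4, 7], r−c [-1, -3, -5, -6, 2, 0, -2, 7, 5, 3], r+c [3, 7, 11, 14, 8, 12, 16, 9, 13, 17] are all distinct, so no two queens attack.

(1,2) (2,5) (3,8) (4,10) (5,3) (6,6) (7,9) (8,1) (9,4) (10,7)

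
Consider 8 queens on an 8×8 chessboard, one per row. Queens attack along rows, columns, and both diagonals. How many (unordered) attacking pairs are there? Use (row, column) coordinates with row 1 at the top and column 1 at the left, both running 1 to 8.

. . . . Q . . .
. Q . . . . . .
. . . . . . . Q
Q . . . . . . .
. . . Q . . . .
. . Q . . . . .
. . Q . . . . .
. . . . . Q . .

3

Same column: (6,3)–(7,3) (column 3).
Same diagonal: (4,1)–(6,3) (|4−6| = |1−3| = 2); (5,4)–(6,3) (|5−6| = |4−3| = 1).
Total attacking pairs: 3.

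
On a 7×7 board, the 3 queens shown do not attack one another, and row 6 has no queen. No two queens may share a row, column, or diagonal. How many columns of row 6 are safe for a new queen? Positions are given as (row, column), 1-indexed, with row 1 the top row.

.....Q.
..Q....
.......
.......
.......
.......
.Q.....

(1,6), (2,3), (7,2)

2

(1,6) attacks row 6 at column 6 and diagonals 1.
(2,3) attacks row 6 at column 3 and diagonals 7.
(7,2) attacks row 6 at column 2 and diagonals 1, 3.
Attacked columns: {1, 2, 3, 6, 7}. Safe: {4, 5}.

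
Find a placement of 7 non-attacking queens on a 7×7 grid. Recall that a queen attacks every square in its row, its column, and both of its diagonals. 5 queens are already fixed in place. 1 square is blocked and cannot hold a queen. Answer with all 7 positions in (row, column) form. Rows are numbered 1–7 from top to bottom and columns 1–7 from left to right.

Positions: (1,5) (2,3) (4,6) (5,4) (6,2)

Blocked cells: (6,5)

(1,5) (2,3) (3,1) (4,6) (5,4) (6,2) (7,7)

Row 3: attacked by (1,5)→{3,5,7}; (2,3)→{2,3,4}; (4,6)→{5,6,7}; (5,4)→{2,4,6}; (6,2)→{2,5}. Safe: 1. Place at column 1.
Row 7: attacked by (1,5)→{5}; (2,3)→{3}; (3,1)→{1,5}; (4,6)→{3,6}; (5,4)→{2,4,6}; (6,2)→{1,2,3}. Safe: 7. Place at column 7.
Columns [5, 3, 1, 6, 4, 2, 7], r−c [-4, -1, 2, -2, 1, 4, 0], r+c [6, 5, 4, 10, 9, 8, 14] are all distinct, so no two queens attack.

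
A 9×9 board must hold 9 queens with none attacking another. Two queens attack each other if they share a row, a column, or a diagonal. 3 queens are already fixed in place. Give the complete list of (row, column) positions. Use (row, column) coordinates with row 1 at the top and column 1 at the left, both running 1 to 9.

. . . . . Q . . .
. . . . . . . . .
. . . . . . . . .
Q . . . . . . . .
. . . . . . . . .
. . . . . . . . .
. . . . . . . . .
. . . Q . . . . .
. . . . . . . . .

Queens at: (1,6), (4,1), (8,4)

(1,6) (2,8) (3,3) (4,1) (5,9) (6,5) (7,2) (8,4) (9,7)

Row 2: attacked by (1,6)→{5,6,7}; (4,1)→{1,3}; (8,4)→{4}. Safe: 2, 8, 9. Place at column 8.
Row 3: attacked by (1,6)→{4,6,8}; (2,8)→{7,8,9}; (4,1)→{1,2}; (8,4)→{4,9}. Safe: 3, 5. Place at column 3.
Row 5: attacked by (1,6)→{2,6}; (2,8)→{5,8}; (3,3)→{1,3,5}; (4,1)→{1,2}; (8,4)→{1,4,7}. Safe: 9. Place at column 9.
Row 6: attacked by (1,6)→{1,6}; (2,8)→{4,8}; (3,3)→{3,6}; (4,1)→{1,3}; (5,9)→{8,9}; (8,4)→{2,4,6}. Safe: 5, 7. Place at column 5.
Row 7: attacked by (1,6)→{6}; (2,8)→{3,8}; (3,3)→{3,7}; (4,1)→{1,4}; (5,9)→{7,9}; (6,5)→{4,5,6}; (8,4)→{3,4,5}. Safe: 2. Place at column 2.
Row 9: attacked by (1,6)→{6}; (2,8)→{1,8}; (3,3)→{3,9}; (4,1)→{1,6}; (5,9)→{5,9}; (6,5)→{2,5,8}; (7,2)→{2,4}; (8,4)→{3,4,5}. Safe: 7. Place at column 7.
Columns [6, 8, 3, 1, 9, 5, 2, 4, 7], r−c [-5, -6, 0, 3, -4, 1, 5, 4, 2], r+c [7, 10, 6, 5, 14, 11, 9, 12, 16] are all distinct, so no two queens attack.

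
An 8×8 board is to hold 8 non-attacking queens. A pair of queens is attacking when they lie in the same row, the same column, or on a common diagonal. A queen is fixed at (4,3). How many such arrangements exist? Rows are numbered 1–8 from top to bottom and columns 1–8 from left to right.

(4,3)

Branch on row 1: col 1 → 1; col 2 → 1; col 4 → 6; col 5 → 1; col 7 → 1; col 8 → 2.
Sum: 1 + 1 + 6 + 1 + 1 + 2 = 12.

12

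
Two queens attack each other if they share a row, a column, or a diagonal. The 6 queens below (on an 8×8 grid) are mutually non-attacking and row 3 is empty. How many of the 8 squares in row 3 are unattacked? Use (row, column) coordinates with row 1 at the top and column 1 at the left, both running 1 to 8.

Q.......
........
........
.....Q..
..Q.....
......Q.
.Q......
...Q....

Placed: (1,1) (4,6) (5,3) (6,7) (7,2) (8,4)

(1,1) attacks row 3 at column 1 and diagonals 3.
(4,6) attacks row 3 at column 6 and diagonals 5, 7.
(5,3) attacks row 3 at column 3 and diagonals 1, 5.
(6,7) attacks row 3 at column 7 and diagonals 4.
(7,2) attacks row 3 at column 2 and diagonals 6.
(8,4) attacks row 3 at column 4.
Attacked columns: {1, 2, 3, 4, 5, 6, 7}. Safe: {8}.

1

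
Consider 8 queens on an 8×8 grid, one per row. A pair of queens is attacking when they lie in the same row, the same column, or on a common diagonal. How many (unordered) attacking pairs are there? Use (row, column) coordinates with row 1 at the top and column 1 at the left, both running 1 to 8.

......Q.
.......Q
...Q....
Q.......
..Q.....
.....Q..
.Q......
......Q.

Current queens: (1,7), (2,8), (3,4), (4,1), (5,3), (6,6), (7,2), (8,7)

3

Same column: (1,7)–(8,7) (column 7).
Same diagonal: (1,7)–(2,8) (|1−2| = |7−8| = 1); (1,7)–(5,3) (|1−5| = |7−3| = 4).
Total attacking pairs: 3.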